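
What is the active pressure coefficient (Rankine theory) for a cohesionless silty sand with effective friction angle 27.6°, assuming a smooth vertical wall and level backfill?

K_a = tan²(45° − φ/2) = tan²(31.20°) = 0.3668.

0.367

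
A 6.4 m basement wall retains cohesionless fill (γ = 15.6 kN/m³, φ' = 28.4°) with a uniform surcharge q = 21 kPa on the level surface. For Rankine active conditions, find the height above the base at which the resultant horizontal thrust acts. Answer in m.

K_a = 0.3554.
Triangular part P₁ = ½K_aγH² = 113.5 at H/3 = 2.133 m; rectangular part P₂ = K_a q H = 47.76 at H/2 = 3.200 m.
ȳ = (P₁·2.133 + P₂·3.200)/(P₁+P₂) = 2.449 m.

2.45 m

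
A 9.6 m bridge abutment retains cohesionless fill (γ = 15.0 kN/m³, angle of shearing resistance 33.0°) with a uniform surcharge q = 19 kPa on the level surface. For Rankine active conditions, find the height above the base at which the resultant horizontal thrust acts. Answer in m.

3.53 m

K_a = 0.2948.
Triangular part P₁ = ½K_aγH² = 203.8 at H/3 = 3.200 m; rectangular part P₂ = K_a q H = 53.77 at H/2 = 4.800 m.
ȳ = (P₁·3.200 + P₂·4.800)/(P₁+P₂) = 3.534 m.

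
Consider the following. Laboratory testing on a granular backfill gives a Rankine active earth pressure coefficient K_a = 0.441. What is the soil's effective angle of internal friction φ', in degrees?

K_a = tan²(45° − φ/2) ⇒ 45° − φ/2 = arctan(√0.441) = 33.59°.
φ = 2(45° − 33.59°) = 22.83°.

22.8°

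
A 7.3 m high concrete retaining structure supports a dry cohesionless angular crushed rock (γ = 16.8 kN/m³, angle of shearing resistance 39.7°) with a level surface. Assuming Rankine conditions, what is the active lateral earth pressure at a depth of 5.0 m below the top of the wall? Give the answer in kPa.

18.5 kPa

K_a = (1 − sin φ)/(1 + sin φ) = 0.2204.
σ_h = K_a γ z = 0.2204 × 16.8 × 5.0 = 18.52 kPa.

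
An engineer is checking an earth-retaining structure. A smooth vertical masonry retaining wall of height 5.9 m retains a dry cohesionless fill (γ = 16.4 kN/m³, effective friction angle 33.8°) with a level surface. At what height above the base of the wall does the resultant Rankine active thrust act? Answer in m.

K_a = 0.2851.
The pressure distribution is triangular, so the resultant acts at H/3 above the base = 5.9/3 = 1.967 m.

1.97 m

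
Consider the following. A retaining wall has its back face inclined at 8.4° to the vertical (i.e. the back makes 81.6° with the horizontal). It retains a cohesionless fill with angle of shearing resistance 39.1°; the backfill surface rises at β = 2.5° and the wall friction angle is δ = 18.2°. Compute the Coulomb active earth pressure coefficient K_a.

0.276

K_a = sin²(α+φ) / [sin²α · sin(α−δ) · (1 + √{sin(φ+δ)sin(φ−β) / (sin(α−δ)sin(α+β))})²].
With α = 81.6°, φ = 39.1°, δ = 18.2°, β = 2.5°: K_a = 0.2755.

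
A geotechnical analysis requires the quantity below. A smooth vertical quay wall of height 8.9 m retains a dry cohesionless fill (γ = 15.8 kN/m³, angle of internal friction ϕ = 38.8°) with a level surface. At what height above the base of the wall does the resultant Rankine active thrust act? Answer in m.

K_a = 0.2296.
The pressure distribution is triangular, so the resultant acts at H/3 above the base = 8.9/3 = 2.967 m.

2.97 m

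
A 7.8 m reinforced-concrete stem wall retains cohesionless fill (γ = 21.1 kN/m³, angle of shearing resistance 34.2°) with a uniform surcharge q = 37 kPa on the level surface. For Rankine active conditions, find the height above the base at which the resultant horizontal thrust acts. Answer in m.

K_a = 0.2803.
Triangular part P₁ = ½K_aγH² = 179.9 at H/3 = 2.600 m; rectangular part P₂ = K_a q H = 80.91 at H/2 = 3.900 m.
ȳ = (P₁·2.600 + P₂·3.900)/(P₁+P₂) = 3.003 m.

3.00 m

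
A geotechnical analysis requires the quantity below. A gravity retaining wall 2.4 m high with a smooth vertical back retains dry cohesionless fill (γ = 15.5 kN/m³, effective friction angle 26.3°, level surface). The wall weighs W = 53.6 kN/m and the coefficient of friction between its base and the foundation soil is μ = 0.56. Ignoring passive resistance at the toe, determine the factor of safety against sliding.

1.74

K_a = tan²(45° − 26.3°/2) = 0.3859.
P_a = ½K_aγH² = 0.5×0.3859×15.5×2.4² = 17.23 kN/m, acting at H/3 = 0.8000 m above the base.
FS_sliding = μW / P_a = 0.56×53.6 / 17.23 = 1.742.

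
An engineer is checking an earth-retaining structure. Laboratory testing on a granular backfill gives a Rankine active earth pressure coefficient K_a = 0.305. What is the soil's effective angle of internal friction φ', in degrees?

K_a = tan²(45° − φ/2) ⇒ 45° − φ/2 = arctan(√0.305) = 28.91°.
φ = 2(45° − 28.91°) = 32.18°.

32.2°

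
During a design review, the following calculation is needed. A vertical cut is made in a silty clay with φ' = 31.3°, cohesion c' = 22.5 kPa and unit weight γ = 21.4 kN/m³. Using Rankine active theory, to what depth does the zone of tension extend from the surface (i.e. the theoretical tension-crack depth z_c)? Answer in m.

K_a = tan²(45° − 31.3°/2) = 0.3162; √K_a = 0.5623.
The active pressure is zero where K_a γ z = 2c√K_a, so z_c = 2c/(γ√K_a) = 2×22.5/(21.4×0.5623) = 3.740 m.

3.74 m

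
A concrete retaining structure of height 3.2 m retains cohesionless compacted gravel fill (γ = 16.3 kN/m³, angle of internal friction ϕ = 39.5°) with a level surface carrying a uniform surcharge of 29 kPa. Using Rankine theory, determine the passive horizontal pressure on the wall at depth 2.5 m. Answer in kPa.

K_p = (1 + sin φ)/(1 − sin φ) = 4.496.
σ_v = γz + q = 16.3 × 2.5 + 29 = 69.75 kPa.
σ_h = K_p σ_v = 4.496 × 69.75 = 313.6 kPa.

314 kPa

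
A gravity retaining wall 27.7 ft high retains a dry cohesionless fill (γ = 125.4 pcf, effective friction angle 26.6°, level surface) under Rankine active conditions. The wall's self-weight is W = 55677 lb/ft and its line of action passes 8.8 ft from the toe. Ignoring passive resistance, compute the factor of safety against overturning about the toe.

2.89

K_a = tan²(45° − 26.6°/2) = 0.3814.
P_a = ½K_aγH² = 0.5×0.3814×125.4×27.7² = 18350 lb/ft, acting at H/3 = 9.233 ft above the base.
Overturning moment M_o = P_a × H/3 = 18350 × 9.233 = 169400.
Resisting moment M_r = W × 8.8 = 55677 × 8.8 = 490000.
FS_overturning = M_r/M_o = 490000/169400 = 2.892.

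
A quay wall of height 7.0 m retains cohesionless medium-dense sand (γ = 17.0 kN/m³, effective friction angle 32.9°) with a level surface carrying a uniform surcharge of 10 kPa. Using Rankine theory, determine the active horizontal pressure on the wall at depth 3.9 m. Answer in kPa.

K_a = (1 − sin φ)/(1 + sin φ) = 0.2960.
σ_v = γz + q = 17.0 × 3.9 + 10 = 76.30 kPa.
σ_h = K_a σ_v = 0.2960 × 76.30 = 22.59 kPa.

22.6 kPa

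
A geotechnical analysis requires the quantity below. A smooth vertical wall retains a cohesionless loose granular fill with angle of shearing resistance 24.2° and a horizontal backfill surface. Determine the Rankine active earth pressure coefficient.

K_a = (1 − sin φ)/(1 + sin φ) = (1 − sin 24.2°)/(1 + sin 24.2°) = 0.4185.

0.419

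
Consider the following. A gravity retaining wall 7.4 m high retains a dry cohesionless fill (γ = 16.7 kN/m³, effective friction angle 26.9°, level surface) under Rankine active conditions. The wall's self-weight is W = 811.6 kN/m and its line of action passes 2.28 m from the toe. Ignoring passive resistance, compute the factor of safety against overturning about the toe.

K_a = tan²(45° − 26.9°/2) = 0.3770.
P_a = ½K_aγH² = 0.5×0.3770×16.7×7.4² = 172.4 kN/m, acting at H/3 = 2.467 m above the base.
Overturning moment M_o = P_a × H/3 = 172.4 × 2.467 = 425.2.
Resisting moment M_r = W × 2.28 = 811.6 × 2.28 = 1850.
FS_overturning = M_r/M_o = 1850/425.2 = 4.352.

4.35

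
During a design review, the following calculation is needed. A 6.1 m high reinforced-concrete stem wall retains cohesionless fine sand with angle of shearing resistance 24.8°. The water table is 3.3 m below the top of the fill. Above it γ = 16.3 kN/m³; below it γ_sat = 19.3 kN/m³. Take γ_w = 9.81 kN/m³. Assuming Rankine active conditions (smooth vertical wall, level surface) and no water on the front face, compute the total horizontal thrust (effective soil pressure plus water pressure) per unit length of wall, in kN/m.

K_a = tan²(45° − φ/2) = 0.4090.
γ' = 19.3 − 9.81 = 9.490 kN/m³. Depth below WT = 2.8 m.
σ'_h at WT = K_a γ d_w = 22.00 kPa; at base = 22.00 + K_a γ' × 2.8 = 32.87 kPa.
P₁ (0–3.3 m) = ½×22.00×3.3 = 36.30. P₂ (3.3–6.1 m) = ½(22.00+32.87)×2.8 = 76.81.
P_w = ½ γ_w h₂² = 0.5×9.81×2.8² = 38.46. Total = 36.30+76.81+38.46 = 151.6 kN/m.

152 kN/m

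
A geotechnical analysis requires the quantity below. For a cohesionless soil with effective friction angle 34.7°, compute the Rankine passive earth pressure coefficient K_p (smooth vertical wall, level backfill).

3.64

K_p = (1 + sin φ)/(1 − sin φ) = tan²(45° + 34.7°/2) = 3.643.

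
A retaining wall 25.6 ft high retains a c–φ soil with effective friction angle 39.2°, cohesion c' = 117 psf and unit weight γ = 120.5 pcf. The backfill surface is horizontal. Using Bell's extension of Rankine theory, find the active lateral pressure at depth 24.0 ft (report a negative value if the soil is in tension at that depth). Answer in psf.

K_a = (1 − sin φ)/(1 + sin φ) = 0.2255.
σ_a = K_a γ z − 2c√K_a = 0.2255×120.5×24.0 − 2×117×0.4748 = 540.9 psf.

541 psf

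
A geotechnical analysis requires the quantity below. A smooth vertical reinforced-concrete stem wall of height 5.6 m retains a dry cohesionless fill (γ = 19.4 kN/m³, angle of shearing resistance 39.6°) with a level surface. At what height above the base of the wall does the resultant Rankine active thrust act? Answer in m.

1.87 m

K_a = 0.2214.
The pressure distribution is triangular, so the resultant acts at H/3 above the base = 5.6/3 = 1.867 m.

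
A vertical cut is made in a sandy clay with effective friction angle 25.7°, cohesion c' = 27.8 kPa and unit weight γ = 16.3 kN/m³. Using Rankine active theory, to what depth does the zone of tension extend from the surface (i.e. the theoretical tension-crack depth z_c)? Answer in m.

K_a = tan²(45° − 25.7°/2) = 0.3950; √K_a = 0.6285.
The active pressure is zero where K_a γ z = 2c√K_a, so z_c = 2c/(γ√K_a) = 2×27.8/(16.3×0.6285) = 5.427 m.

5.43 m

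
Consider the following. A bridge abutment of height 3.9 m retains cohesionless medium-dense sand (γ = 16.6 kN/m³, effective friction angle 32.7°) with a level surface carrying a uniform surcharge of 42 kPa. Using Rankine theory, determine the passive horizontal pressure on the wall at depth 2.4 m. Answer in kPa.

K_p = (1 + sin φ)/(1 − sin φ) = 3.350.
σ_v = γz + q = 16.6 × 2.4 + 42 = 81.84 kPa.
σ_h = K_p σ_v = 3.350 × 81.84 = 274.2 kPa.

274 kPa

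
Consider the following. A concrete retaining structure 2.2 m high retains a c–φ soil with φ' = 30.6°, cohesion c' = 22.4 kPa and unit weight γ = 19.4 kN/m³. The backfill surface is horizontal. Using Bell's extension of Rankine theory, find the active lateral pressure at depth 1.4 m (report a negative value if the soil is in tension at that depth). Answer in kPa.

K_a = (1 − sin φ)/(1 + sin φ) = 0.3253.
σ_a = K_a γ z − 2c√K_a = 0.3253×19.4×1.4 − 2×22.4×0.5704 = -16.72 kPa.

-16.7 kPa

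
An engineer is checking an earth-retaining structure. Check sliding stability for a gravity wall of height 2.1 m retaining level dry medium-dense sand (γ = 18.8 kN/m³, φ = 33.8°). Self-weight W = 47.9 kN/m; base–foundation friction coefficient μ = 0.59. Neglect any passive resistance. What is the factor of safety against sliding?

K_a = tan²(45° − 33.8°/2) = 0.2851.
P_a = ½K_aγH² = 0.5×0.2851×18.8×2.1² = 11.82 kN/m, acting at H/3 = 0.7000 m above the base.
FS_sliding = μW / P_a = 0.59×47.9 / 11.82 = 2.391.

2.39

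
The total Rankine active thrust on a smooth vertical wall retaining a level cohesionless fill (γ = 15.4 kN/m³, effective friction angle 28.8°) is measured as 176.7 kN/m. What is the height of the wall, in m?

K_a = 0.3498. P_a = ½ K_a γ H² ⇒ H = √(2P_a/(K_a γ)).
H = √(2×176.7/(0.3498×15.4)) = 8.100 m.

8.10 m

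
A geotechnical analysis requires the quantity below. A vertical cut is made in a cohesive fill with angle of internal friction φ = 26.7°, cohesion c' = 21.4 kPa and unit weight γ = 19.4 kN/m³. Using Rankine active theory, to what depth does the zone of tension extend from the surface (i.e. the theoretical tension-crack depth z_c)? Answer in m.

3.58 m

K_a = tan²(45° − 26.7°/2) = 0.3800; √K_a = 0.6164.
The active pressure is zero where K_a γ z = 2c√K_a, so z_c = 2c/(γ√K_a) = 2×21.4/(19.4×0.6164) = 3.579 m.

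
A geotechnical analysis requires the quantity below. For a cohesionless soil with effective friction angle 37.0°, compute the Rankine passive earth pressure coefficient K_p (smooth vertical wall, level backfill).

K_p = (1 + sin φ)/(1 − sin φ) = tan²(45° + 37.0°/2) = 4.023.

4.02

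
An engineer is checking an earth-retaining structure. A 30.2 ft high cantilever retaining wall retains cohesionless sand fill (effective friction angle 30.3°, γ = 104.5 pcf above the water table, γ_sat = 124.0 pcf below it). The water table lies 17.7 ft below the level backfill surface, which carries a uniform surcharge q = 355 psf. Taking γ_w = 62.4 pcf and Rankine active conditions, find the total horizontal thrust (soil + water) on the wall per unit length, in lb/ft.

23000 lb/ft

K_a = tan²(45° − φ/2) = 0.3293.
γ' = 124.0 − 62.4 = 61.60 pcf. h₂ = H − d_w = 12.5 ft.
σ'_h: at surface K_a·q = 116.9; at WT K_a(q+γd_w) = 726.0; at base K_a(q+γd_w+γ'h₂) = 979.6 psf.
P₁ = ½(116.9+726.0)×17.7 = 7460; P₂ = ½(726.0+979.6)×12.5 = 10660; P_w = ½γ_w h₂² = 4875.
Total = 7460+10660+4875 = 23000 lb/ft.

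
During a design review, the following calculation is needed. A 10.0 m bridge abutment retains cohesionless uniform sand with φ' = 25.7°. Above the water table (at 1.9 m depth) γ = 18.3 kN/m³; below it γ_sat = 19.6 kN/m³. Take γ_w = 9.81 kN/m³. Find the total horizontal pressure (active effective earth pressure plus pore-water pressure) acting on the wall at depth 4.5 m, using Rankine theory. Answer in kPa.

49.3 kPa

K_a = (1 − sin φ)/(1 + sin φ) = 0.3950.
γ' = 19.6 − 9.81 = 9.790 kN/m³.
Effective vertical stress at 4.5 m: σ'_v = 18.3×1.9 + 9.790×2.60 = 60.22 kPa.
σ'_h = K_a σ'_v = 0.3950 × 60.22 = 23.79 kPa; u = γ_w × 2.60 = 25.51 kPa.
Total σ_h = 23.79 + 25.51 = 49.30 kPa.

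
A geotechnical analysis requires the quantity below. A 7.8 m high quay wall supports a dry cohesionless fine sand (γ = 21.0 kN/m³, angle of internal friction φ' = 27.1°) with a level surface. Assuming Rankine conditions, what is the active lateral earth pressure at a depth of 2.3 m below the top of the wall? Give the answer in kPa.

K_a = (1 − sin φ)/(1 + sin φ) = 0.3741.
σ_h = K_a γ z = 0.3741 × 21.0 × 2.3 = 18.07 kPa.

18.1 kPa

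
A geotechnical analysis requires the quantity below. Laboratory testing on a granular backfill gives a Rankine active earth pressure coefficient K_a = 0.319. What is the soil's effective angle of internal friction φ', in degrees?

K_a = tan²(45° − φ/2) ⇒ 45° − φ/2 = arctan(√0.319) = 29.46°.
φ = 2(45° − 29.46°) = 31.08°.

31.1°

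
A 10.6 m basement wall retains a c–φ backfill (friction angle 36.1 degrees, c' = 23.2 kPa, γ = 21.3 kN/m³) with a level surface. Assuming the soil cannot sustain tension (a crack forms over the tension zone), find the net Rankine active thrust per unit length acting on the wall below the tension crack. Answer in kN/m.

K_a = 0.2585; √K_a = 0.5084.
Tension-crack depth z_c = 2c/(γ√K_a) = 2×23.2/(21.3×0.5084) = 4.285 m.
σ_a at base = K_a γ H − 2c√K_a = 0.2585×21.3×10.6 − 2×23.2×0.5084 = 34.77 kPa.
P_a = ½ × 34.77 × (H − z_c) = 0.5×34.77×6.315 = 109.8 kN/m.

110 kN/m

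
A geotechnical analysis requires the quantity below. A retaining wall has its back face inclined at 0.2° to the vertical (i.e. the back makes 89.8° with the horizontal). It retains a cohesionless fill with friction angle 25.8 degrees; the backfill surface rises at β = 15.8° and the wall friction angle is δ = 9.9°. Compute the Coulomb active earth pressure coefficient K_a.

K_a = sin²(α+φ) / [sin²α · sin(α−δ) · (1 + √{sin(φ+δ)sin(φ−β) / (sin(α−δ)sin(α+β))})²].
With α = 89.8°, φ = 25.8°, δ = 9.9°, β = 15.8°: K_a = 0.4692.

0.469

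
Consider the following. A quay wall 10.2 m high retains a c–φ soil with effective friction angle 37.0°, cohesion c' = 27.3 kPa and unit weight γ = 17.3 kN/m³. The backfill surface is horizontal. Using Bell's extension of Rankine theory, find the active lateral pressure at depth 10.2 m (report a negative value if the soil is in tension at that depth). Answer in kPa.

K_a = (1 − sin φ)/(1 + sin φ) = 0.2486.
σ_a = K_a γ z − 2c√K_a = 0.2486×17.3×10.2 − 2×27.3×0.4986 = 16.64 kPa.

16.6 kPa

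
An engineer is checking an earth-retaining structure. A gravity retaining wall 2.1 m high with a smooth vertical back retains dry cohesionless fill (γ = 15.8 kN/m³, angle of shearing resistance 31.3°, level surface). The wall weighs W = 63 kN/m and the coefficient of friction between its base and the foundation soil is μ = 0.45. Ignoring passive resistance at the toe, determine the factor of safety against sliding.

K_a = tan²(45° − 31.3°/2) = 0.3162.
P_a = ½K_aγH² = 0.5×0.3162×15.8×2.1² = 11.02 kN/m, acting at H/3 = 0.7000 m above the base.
FS_sliding = μW / P_a = 0.45×63 / 11.02 = 2.573.

2.57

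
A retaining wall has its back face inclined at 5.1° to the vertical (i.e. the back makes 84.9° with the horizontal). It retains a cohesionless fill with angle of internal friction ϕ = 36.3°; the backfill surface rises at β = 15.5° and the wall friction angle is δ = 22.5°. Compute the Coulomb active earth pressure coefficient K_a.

0.329

K_a = sin²(α+φ) / [sin²α · sin(α−δ) · (1 + √{sin(φ+δ)sin(φ−β) / (sin(α−δ)sin(α+β))})²].
With α = 84.9°, φ = 36.3°, δ = 22.5°, β = 15.5°: K_a = 0.3290.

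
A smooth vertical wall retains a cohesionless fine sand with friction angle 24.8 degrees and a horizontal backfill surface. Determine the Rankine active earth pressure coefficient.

0.409

K_a = (1 − sin φ)/(1 + sin φ) = (1 − sin 24.8°)/(1 + sin 24.8°) = 0.4090.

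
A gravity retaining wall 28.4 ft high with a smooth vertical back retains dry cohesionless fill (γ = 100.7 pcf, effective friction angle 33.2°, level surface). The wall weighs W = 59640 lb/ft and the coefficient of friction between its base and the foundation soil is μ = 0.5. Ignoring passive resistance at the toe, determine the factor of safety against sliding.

2.51

K_a = tan²(45° − 33.2°/2) = 0.2924.
P_a = ½K_aγH² = 0.5×0.2924×100.7×28.4² = 11870 lb/ft, acting at H/3 = 9.467 ft above the base.
FS_sliding = μW / P_a = 0.5×59640 / 11870 = 2.512.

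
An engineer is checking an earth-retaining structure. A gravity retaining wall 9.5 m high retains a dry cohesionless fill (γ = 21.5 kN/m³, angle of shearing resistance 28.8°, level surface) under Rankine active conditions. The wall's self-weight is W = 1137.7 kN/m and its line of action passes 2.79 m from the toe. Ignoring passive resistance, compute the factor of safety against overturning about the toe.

2.95

K_a = tan²(45° − 28.8°/2) = 0.3498.
P_a = ½K_aγH² = 0.5×0.3498×21.5×9.5² = 339.3 kN/m, acting at H/3 = 3.167 m above the base.
Overturning moment M_o = P_a × H/3 = 339.3 × 3.167 = 1075.
Resisting moment M_r = W × 2.79 = 1137.7 × 2.79 = 3174.
FS_overturning = M_r/M_o = 3174/1075 = 2.954.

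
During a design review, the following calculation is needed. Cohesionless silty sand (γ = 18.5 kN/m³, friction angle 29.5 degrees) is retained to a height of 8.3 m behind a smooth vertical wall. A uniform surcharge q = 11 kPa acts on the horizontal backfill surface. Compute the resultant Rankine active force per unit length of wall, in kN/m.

248 kN/m

K_a = tan²(45° − φ/2) = 0.3401.
Soil triangle: ½ K_a γ H² = 0.5×0.3401×18.5×8.3² = 216.7 kN/m.
Surcharge rectangle: K_a q H = 0.3401×11×8.3 = 31.05 kN/m.
Total = 216.7 + 31.05 = 247.8 kN/m.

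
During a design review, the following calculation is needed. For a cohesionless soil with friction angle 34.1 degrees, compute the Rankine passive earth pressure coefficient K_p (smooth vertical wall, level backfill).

K_p = (1 + sin φ)/(1 − sin φ) = tan²(45° + 34.1°/2) = 3.552.

3.55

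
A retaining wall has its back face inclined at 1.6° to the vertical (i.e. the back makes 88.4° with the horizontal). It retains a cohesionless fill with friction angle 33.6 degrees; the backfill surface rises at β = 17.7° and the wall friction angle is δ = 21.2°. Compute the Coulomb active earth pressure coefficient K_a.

0.346

K_a = sin²(α+φ) / [sin²α · sin(α−δ) · (1 + √{sin(φ+δ)sin(φ−β) / (sin(α−δ)sin(α+β))})²].
With α = 88.4°, φ = 33.6°, δ = 21.2°, β = 17.7°: K_a = 0.3457.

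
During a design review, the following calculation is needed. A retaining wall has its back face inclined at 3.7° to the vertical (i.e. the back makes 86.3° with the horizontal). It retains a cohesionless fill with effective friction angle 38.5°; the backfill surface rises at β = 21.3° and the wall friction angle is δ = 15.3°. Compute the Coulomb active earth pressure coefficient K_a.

K_a = sin²(α+φ) / [sin²α · sin(α−δ) · (1 + √{sin(φ+δ)sin(φ−β) / (sin(α−δ)sin(α+β))})²].
With α = 86.3°, φ = 38.5°, δ = 15.3°, β = 21.3°: K_a = 0.3122.

0.312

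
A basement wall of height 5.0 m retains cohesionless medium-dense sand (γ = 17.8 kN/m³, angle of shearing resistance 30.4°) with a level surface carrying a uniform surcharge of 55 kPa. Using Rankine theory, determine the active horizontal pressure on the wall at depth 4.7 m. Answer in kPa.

45.5 kPa

K_a = (1 − sin φ)/(1 + sin φ) = 0.3280.
σ_v = γz + q = 17.8 × 4.7 + 55 = 138.7 kPa.
σ_h = K_a σ_v = 0.3280 × 138.7 = 45.48 kPa.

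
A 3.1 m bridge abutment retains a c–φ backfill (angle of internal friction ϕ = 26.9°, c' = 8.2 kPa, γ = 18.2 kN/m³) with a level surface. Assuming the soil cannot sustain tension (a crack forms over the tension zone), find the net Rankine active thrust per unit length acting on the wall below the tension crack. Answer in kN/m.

K_a = 0.3770; √K_a = 0.6140.
Tension-crack depth z_c = 2c/(γ√K_a) = 2×8.2/(18.2×0.6140) = 1.468 m.
σ_a at base = K_a γ H − 2c√K_a = 0.3770×18.2×3.1 − 2×8.2×0.6140 = 11.20 kPa.
P_a = ½ × 11.20 × (H − z_c) = 0.5×11.20×1.632 = 9.142 kN/m.

9.14 kN/m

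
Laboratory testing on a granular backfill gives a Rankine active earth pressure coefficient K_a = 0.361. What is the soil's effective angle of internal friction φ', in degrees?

28.0°

K_a = tan²(45° − φ/2) ⇒ 45° − φ/2 = arctan(√0.361) = 31.00°.
φ = 2(45° − 31.00°) = 28.00°.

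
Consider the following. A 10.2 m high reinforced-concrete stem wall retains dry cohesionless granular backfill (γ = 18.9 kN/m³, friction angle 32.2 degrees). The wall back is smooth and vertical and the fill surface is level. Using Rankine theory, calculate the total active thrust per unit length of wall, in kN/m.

300 kN/m

K_a = tan²(45° − φ/2) = 0.3047.
P_a = ½ K_a γ H² = 0.5 × 0.3047 × 18.9 × 10.2² = 299.6 kN/m.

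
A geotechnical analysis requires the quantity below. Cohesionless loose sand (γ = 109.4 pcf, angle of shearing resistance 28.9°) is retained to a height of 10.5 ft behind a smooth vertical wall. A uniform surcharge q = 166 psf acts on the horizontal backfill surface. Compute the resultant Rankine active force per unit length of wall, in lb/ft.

2710 lb/ft

K_a = tan²(45° − φ/2) = 0.3484.
Soil triangle: ½ K_a γ H² = 0.5×0.3484×109.4×10.5² = 2101 lb/ft.
Surcharge rectangle: K_a q H = 0.3484×166×10.5 = 607.2 lb/ft.
Total = 2101 + 607.2 = 2708 lb/ft.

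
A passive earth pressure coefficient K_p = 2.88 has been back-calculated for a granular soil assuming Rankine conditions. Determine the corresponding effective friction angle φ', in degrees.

K_p = (1+sin φ)/(1−sin φ) ⇒ sin φ = (K_p − 1)/(K_p + 1) = 0.4845.
φ = arcsin(0.4845) = 28.98°.

29.0°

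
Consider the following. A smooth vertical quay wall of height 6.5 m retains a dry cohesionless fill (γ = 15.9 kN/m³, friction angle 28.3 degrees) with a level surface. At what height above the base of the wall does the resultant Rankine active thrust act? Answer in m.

2.17 m

K_a = 0.3568.
The pressure distribution is triangular, so the resultant acts at H/3 above the base = 6.5/3 = 2.167 m.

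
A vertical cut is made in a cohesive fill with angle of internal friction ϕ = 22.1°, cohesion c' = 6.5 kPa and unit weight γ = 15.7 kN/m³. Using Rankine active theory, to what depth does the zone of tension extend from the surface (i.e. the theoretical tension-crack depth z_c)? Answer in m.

K_a = tan²(45° − 22.1°/2) = 0.4533; √K_a = 0.6732.
The active pressure is zero where K_a γ z = 2c√K_a, so z_c = 2c/(γ√K_a) = 2×6.5/(15.7×0.6732) = 1.230 m.

1.23 m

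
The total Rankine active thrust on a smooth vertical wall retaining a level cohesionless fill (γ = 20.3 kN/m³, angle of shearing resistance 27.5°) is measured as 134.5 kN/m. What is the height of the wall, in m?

6.00 m

K_a = 0.3682. P_a = ½ K_a γ H² ⇒ H = √(2P_a/(K_a γ)).
H = √(2×134.5/(0.3682×20.3)) = 5.999 m.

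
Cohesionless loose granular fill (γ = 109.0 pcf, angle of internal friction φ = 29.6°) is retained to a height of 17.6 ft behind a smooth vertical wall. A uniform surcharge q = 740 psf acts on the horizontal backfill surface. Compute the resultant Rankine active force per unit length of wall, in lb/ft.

K_a = tan²(45° − φ/2) = 0.3387.
Soil triangle: ½ K_a γ H² = 0.5×0.3387×109.0×17.6² = 5719 lb/ft.
Surcharge rectangle: K_a q H = 0.3387×740×17.6 = 4412 lb/ft.
Total = 5719 + 4412 = 10130 lb/ft.

10100 lb/ft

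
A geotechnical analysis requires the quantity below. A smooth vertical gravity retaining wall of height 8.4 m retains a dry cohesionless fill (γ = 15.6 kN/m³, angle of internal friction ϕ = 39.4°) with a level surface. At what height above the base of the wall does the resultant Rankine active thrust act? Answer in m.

K_a = 0.2234.
The pressure distribution is triangular, so the resultant acts at H/3 above the base = 8.4/3 = 2.800 m.

2.80 m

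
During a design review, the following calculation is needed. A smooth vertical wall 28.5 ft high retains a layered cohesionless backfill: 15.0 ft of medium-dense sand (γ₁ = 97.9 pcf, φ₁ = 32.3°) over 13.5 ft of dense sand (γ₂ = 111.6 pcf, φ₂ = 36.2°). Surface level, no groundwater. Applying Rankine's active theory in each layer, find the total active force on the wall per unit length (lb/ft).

K_a1 = tan²(45°−32.3°/2) = 0.3035; K_a2 = tan²(45°−36.2°/2) = 0.2574.
Layer 1: σ at base = K_a1 γ₁ h₁ = 445.7 psf; P₁ = ½×445.7×15.0 = 3342.
Layer 2: σ_v at top = γ₁h₁ = 1468; σ_h top = K_a2×1468 = 378.0; σ_h base = K_a2×(1468+111.6×13.5) = 765.7.
P₂ = ½(378.0+765.7)×13.5 = 7720. Total P_a = 3342+7720 = 11060 lb/ft.

11100 lb/ft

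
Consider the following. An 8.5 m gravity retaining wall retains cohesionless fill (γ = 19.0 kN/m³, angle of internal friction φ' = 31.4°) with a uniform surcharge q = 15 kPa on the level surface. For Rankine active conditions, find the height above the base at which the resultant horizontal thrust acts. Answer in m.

3.06 m

K_a = 0.3149.
Triangular part P₁ = ½K_aγH² = 216.2 at H/3 = 2.833 m; rectangular part P₂ = K_a q H = 40.15 at H/2 = 4.250 m.
ȳ = (P₁·2.833 + P₂·4.250)/(P₁+P₂) = 3.055 m.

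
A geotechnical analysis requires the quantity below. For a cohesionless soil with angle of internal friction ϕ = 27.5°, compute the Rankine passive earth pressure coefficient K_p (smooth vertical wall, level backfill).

K_p = (1 + sin φ)/(1 − sin φ) = tan²(45° + 27.5°/2) = 2.716.

2.72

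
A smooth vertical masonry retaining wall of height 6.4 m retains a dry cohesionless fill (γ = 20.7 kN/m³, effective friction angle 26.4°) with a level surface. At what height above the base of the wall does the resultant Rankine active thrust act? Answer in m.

2.13 m

K_a = 0.3844.
The pressure distribution is triangular, so the resultant acts at H/3 above the base = 6.4/3 = 2.133 m.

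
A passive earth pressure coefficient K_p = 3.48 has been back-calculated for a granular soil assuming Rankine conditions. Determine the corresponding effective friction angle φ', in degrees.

K_p = (1+sin φ)/(1−sin φ) ⇒ sin φ = (K_p − 1)/(K_p + 1) = 0.5536.
φ = arcsin(0.5536) = 33.61°.

33.6°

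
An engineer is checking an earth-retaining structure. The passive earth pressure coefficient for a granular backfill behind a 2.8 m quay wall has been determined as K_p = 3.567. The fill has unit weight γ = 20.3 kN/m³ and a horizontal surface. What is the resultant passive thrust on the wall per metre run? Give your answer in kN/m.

284 kN/m

P = ½ K_p γ H² = 0.5 × 3.567 × 20.3 × 2.8² = 283.8 kN/m.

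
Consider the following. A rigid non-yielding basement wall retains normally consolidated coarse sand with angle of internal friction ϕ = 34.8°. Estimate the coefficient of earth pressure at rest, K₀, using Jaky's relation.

K₀ = 1 − sin φ' = 1 − sin 34.8° = 0.4293.

0.429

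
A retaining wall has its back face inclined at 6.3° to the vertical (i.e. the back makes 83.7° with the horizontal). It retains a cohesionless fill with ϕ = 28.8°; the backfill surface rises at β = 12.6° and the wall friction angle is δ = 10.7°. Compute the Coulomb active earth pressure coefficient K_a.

K_a = sin²(α+φ) / [sin²α · sin(α−δ) · (1 + √{sin(φ+δ)sin(φ−β) / (sin(α−δ)sin(α+β))})²].
With α = 83.7°, φ = 28.8°, δ = 10.7°, β = 12.6°: K_a = 0.4405.

0.441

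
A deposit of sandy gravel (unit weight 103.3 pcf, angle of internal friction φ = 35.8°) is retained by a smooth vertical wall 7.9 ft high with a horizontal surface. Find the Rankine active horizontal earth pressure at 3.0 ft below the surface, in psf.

81.2 psf

K_a = (1 − sin φ)/(1 + sin φ) = 0.2619.
σ_h = K_a γ z = 0.2619 × 103.3 × 3.0 = 81.15 psf.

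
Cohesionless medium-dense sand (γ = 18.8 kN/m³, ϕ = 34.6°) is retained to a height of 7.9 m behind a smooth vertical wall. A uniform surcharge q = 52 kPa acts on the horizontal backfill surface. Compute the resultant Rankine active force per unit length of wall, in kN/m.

K_a = tan²(45° − φ/2) = 0.2756.
Soil triangle: ½ K_a γ H² = 0.5×0.2756×18.8×7.9² = 161.7 kN/m.
Surcharge rectangle: K_a q H = 0.2756×52×7.9 = 113.2 kN/m.
Total = 161.7 + 113.2 = 274.9 kN/m.

275 kN/m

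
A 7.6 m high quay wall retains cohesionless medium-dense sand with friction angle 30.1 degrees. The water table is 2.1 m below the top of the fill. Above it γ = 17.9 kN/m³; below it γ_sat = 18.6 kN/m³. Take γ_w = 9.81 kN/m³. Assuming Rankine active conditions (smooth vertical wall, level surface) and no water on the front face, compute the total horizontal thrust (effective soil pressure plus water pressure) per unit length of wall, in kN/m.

274 kN/m

K_a = tan²(45° − φ/2) = 0.3320.
γ' = 18.6 − 9.81 = 8.790 kN/m³. Depth below WT = 5.5 m.
σ'_h at WT = K_a γ d_w = 12.48 kPa; at base = 12.48 + K_a γ' × 5.5 = 28.53 kPa.
P₁ (0–2.1 m) = ½×12.48×2.1 = 13.10. P₂ (2.1–7.6 m) = ½(12.48+28.53)×5.5 = 112.8.
P_w = ½ γ_w h₂² = 0.5×9.81×5.5² = 148.4. Total = 13.10+112.8+148.4 = 274.3 kN/m.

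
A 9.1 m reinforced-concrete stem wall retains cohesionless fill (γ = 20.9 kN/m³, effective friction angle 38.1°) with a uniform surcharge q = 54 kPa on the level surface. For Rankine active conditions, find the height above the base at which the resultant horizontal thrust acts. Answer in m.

K_a = 0.2368.
Triangular part P₁ = ½K_aγH² = 204.9 at H/3 = 3.033 m; rectangular part P₂ = K_a q H = 116.4 at H/2 = 4.550 m.
ȳ = (P₁·3.033 + P₂·4.550)/(P₁+P₂) = 3.583 m.

3.58 m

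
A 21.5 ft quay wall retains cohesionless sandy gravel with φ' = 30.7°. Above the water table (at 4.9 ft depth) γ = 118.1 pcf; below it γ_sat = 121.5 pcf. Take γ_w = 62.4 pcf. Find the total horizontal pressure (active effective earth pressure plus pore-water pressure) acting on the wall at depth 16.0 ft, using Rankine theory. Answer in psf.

1090 psf

K_a = (1 − sin φ)/(1 + sin φ) = 0.3240.
γ' = 121.5 − 62.4 = 59.10 pcf.
Effective vertical stress at 16.0 ft: σ'_v = 118.1×4.9 + 59.10×11.1 = 1235 psf.
σ'_h = K_a σ'_v = 0.3240 × 1235 = 400.1 psf; u = γ_w × 11.1 = 692.6 psf.
Total σ_h = 400.1 + 692.6 = 1093 psf.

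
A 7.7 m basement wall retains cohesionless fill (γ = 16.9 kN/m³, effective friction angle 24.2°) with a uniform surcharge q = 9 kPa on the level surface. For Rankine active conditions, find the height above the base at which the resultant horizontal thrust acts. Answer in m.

2.72 m

K_a = 0.4185.
Triangular part P₁ = ½K_aγH² = 209.7 at H/3 = 2.567 m; rectangular part P₂ = K_a q H = 29.00 at H/2 = 3.850 m.
ȳ = (P₁·2.567 + P₂·3.850)/(P₁+P₂) = 2.723 m.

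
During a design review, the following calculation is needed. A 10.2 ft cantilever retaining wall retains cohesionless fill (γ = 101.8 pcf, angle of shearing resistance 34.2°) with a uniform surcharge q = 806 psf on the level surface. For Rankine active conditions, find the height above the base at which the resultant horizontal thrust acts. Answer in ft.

K_a = 0.2803.
Triangular part P₁ = ½K_aγH² = 1485 at H/3 = 3.400 ft; rectangular part P₂ = K_a q H = 2305 at H/2 = 5.100 ft.
ȳ = (P₁·3.400 + P₂·5.100)/(P₁+P₂) = 4.434 ft.

4.43 ft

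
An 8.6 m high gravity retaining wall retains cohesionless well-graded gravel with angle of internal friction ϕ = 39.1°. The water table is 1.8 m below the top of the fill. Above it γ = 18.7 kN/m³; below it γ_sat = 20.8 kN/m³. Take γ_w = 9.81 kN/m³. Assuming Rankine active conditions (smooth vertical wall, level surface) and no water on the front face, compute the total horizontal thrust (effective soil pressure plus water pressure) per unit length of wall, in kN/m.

K_a = tan²(45° − φ/2) = 0.2265.
γ' = 20.8 − 9.81 = 10.99 kN/m³. Depth below WT = 6.8 m.
σ'_h at WT = K_a γ d_w = 7.623 kPa; at base = 7.623 + K_a γ' × 6.8 = 24.55 kPa.
P₁ (0–1.8 m) = ½×7.623×1.8 = 6.861. P₂ (1.8–8.6 m) = ½(7.623+24.55)×6.8 = 109.4.
P_w = ½ γ_w h₂² = 0.5×9.81×6.8² = 226.8. Total = 6.861+109.4+226.8 = 343.1 kN/m.

343 kN/m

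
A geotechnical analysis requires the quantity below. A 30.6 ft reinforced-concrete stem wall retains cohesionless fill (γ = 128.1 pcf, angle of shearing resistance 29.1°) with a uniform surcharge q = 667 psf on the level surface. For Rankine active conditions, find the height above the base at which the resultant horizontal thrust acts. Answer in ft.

K_a = 0.3456.
Triangular part P₁ = ½K_aγH² = 20730 at H/3 = 10.20 ft; rectangular part P₂ = K_a q H = 7054 at H/2 = 15.30 ft.
ȳ = (P₁·10.20 + P₂·15.30)/(P₁+P₂) = 11.49 ft.

11.5 ft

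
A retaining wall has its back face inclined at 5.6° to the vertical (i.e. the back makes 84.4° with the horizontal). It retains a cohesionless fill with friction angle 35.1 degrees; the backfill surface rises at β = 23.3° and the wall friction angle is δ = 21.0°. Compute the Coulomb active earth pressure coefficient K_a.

K_a = sin²(α+φ) / [sin²α · sin(α−δ) · (1 + √{sin(φ+δ)sin(φ−β) / (sin(α−δ)sin(α+β))})²].
With α = 84.4°, φ = 35.1°, δ = 21.0°, β = 23.3°: K_a = 0.4089.

0.409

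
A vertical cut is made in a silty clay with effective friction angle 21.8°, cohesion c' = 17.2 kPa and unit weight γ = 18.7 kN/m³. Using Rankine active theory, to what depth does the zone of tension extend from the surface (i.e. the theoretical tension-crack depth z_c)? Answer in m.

K_a = tan²(45° − 21.8°/2) = 0.4584; √K_a = 0.6771.
The active pressure is zero where K_a γ z = 2c√K_a, so z_c = 2c/(γ√K_a) = 2×17.2/(18.7×0.6771) = 2.717 m.

2.72 m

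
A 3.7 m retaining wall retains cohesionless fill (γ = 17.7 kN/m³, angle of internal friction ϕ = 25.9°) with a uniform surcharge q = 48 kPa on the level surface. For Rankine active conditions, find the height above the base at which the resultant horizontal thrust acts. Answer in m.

K_a = 0.3920.
Triangular part P₁ = ½K_aγH² = 47.49 at H/3 = 1.233 m; rectangular part P₂ = K_a q H = 69.62 at H/2 = 1.850 m.
ȳ = (P₁·1.233 + P₂·1.850)/(P₁+P₂) = 1.600 m.

1.60 m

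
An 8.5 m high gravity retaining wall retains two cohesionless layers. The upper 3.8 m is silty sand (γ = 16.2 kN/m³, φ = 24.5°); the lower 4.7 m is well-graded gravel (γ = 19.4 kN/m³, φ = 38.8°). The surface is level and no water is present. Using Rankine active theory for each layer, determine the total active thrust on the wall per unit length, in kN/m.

K_a1 = tan²(45°−24.5°/2) = 0.4137; K_a2 = tan²(45°−38.8°/2) = 0.2296.
Layer 1: σ at base = K_a1 γ₁ h₁ = 25.47 kPa; P₁ = ½×25.47×3.8 = 48.39.
Layer 2: σ_v at top = γ₁h₁ = 61.56; σ_h top = K_a2×61.56 = 14.13; σ_h base = K_a2×(61.56+19.4×4.7) = 35.06.
P₂ = ½(14.13+35.06)×4.7 = 115.6. Total P_a = 48.39+115.6 = 164.0 kN/m.

164 kN/m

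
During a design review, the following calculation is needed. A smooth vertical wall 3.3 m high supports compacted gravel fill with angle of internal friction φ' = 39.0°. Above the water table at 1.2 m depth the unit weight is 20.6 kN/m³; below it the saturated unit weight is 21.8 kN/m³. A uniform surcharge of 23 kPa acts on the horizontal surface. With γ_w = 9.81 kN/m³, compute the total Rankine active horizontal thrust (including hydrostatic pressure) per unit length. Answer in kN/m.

60.1 kN/m

K_a = tan²(45° − φ/2) = 0.2275.
γ' = 21.8 − 9.81 = 11.99 kN/m³. h₂ = H − d_w = 2.1 m.
σ'_h: at surface K_a·q = 5.233; at WT K_a(q+γd_w) = 10.86; at base K_a(q+γd_w+γ'h₂) = 16.58 kPa.
P₁ = ½(5.233+10.86)×1.2 = 9.654; P₂ = ½(10.86+16.58)×2.1 = 28.81; P_w = ½γ_w h₂² = 21.63.
Total = 9.654+28.81+21.63 = 60.10 kN/m.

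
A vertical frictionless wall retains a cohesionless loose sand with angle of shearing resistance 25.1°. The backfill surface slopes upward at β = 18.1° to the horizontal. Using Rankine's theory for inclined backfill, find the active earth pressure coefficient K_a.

K_a = cos β · (cos β − √(cos²β − cos²φ)) / (cos β + √(cos²β − cos²φ)).
cos β = 0.9505, cos φ = 0.9056, √(cos²β − cos²φ) = 0.2888.
K_a = 0.9505 × (0.9505 − 0.2888)/(0.9505 + 0.2888) = 0.5075.

0.507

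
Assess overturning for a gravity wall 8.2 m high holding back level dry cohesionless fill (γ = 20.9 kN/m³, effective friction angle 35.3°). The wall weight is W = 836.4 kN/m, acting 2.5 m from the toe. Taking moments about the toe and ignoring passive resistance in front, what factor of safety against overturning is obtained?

4.07

K_a = tan²(45° − 35.3°/2) = 0.2675.
P_a = ½K_aγH² = 0.5×0.2675×20.9×8.2² = 188.0 kN/m, acting at H/3 = 2.733 m above the base.
Overturning moment M_o = P_a × H/3 = 188.0 × 2.733 = 513.8.
Resisting moment M_r = W × 2.5 = 836.4 × 2.5 = 2091.
FS_overturning = M_r/M_o = 2091/513.8 = 4.069.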